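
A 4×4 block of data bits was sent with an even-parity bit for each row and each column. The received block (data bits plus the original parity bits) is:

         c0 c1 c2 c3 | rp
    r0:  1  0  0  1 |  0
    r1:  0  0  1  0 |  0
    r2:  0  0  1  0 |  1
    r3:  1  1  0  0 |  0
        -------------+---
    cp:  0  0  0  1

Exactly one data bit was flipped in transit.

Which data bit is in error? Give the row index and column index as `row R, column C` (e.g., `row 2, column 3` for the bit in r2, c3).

Recompute each row's even parity and compare to rp:
  r0: data parity 0, sent rp 0 → ok
  r1: data parity 1, sent rp 0 → mismatch
  r2: data parity 1, sent rp 1 → ok
  r3: data parity 0, sent rp 0 → ok
Recompute each column's even parity and compare to cp:
  c0: data parity 0, sent cp 0 → ok
  c1: data parity 1, sent cp 0 → mismatch
  c2: data parity 0, sent cp 0 → ok
  c3: data parity 1, sent cp 1 → ok
Exactly one row (r1) and one column (c1) fail → the flipped bit is at their intersection.

row 1, column 1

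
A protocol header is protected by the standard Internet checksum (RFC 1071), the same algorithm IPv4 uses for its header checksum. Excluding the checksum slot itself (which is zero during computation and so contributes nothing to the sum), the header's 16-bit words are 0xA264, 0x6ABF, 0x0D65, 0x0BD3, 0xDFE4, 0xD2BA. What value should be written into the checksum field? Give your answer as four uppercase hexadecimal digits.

2704

One's-complement addition (fold any carry out of bit 15 back into bit 0):
  0xA264 + 0x6ABF = 0x10D23 → wrap carry → 0x0D24
  0x0D24 + 0x0D65 = 0x01A89
  0x1A89 + 0x0BD3 = 0x0265C
  0x265C + 0xDFE4 = 0x10640 → wrap carry → 0x0641
  0x0641 + 0xD2BA = 0x0D8FB
One's-complement sum = 0xD8FB.
Checksum = ~0xD8FB & 0xFFFF = 0x2704.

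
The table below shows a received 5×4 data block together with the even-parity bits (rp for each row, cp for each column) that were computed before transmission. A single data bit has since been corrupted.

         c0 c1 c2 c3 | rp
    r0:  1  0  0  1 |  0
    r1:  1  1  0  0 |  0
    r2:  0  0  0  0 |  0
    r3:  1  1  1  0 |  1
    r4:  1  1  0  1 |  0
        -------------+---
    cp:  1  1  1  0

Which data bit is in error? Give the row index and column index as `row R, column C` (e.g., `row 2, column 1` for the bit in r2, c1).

Recompute each row's even parity and compare to rp:
  r0: data parity 0, sent rp 0 → ok
  r1: data parity 0, sent rp 0 → ok
  r2: data parity 0, sent rp 0 → ok
  r3: data parity 1, sent rp 1 → ok
  r4: data parity 1, sent rp 0 → mismatch
Recompute each column's even parity and compare to cp:
  c0: data parity 0, sent cp 1 → mismatch
  c1: data parity 1, sent cp 1 → ok
  c2: data parity 1, sent cp 1 → ok
  c3: data parity 0, sent cp 0 → ok
Exactly one row (r4) and one column (c0) fail → the flipped bit is at their intersection.

row 4, column 0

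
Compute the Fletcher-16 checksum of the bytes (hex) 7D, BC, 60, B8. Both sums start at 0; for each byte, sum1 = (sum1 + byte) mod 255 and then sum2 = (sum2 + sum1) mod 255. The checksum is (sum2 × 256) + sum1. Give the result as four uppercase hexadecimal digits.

Running sums (mod 255):
  after byte 0 (7D): sum1=125, sum2=125
  after byte 1 (BC): sum1=58, sum2=183
  after byte 2 (60): sum1=154, sum2=82
  after byte 3 (B8): sum1=83, sum2=165
Checksum = sum2·256 + sum1 = 165·256 + 83 = 42323 = 0xA553.

A553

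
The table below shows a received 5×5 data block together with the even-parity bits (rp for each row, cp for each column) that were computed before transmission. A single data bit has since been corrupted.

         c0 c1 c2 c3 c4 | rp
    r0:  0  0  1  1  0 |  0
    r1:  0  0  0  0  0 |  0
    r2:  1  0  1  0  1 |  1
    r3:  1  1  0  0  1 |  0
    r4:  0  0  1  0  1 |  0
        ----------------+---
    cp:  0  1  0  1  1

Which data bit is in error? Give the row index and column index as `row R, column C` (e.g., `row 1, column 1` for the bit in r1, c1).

row 3, column 2

Recompute each row's even parity and compare to rp:
  r0: data parity 0, sent rp 0 → ok
  r1: data parity 0, sent rp 0 → ok
  r2: data parity 1, sent rp 1 → ok
  r3: data parity 1, sent rp 0 → mismatch
  r4: data parity 0, sent rp 0 → ok
Recompute each column's even parity and compare to cp:
  c0: data parity 0, sent cp 0 → ok
  c1: data parity 1, sent cp 1 → ok
  c2: data parity 1, sent cp 0 → mismatch
  c3: data parity 1, sent cp 1 → ok
  c4: data parity 1, sent cp 1 → ok
Exactly one row (r3) and one column (c2) fail → the flipped bit is at their intersection.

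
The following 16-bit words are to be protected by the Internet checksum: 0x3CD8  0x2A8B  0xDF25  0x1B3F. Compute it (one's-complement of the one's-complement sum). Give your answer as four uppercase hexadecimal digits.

One's-complement addition (fold any carry out of bit 15 back into bit 0):
  0x3CD8 + 0x2A8B = 0x06763
  0x6763 + 0xDF25 = 0x14688 → wrap carry → 0x4689
  0x4689 + 0x1B3F = 0x061C8
One's-complement sum = 0x61C8.
Checksum = ~0x61C8 & 0xFFFF = 0x9E37.

9E37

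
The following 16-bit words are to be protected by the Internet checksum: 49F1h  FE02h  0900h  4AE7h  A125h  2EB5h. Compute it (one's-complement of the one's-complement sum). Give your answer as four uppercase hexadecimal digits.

9449

One's-complement addition (fold any carry out of bit 15 back into bit 0):
  0x49F1 + 0xFE02 = 0x147F3 → wrap carry → 0x47F4
  0x47F4 + 0x0900 = 0x050F4
  0x50F4 + 0x4AE7 = 0x09BDB
  0x9BDB + 0xA125 = 0x13D00 → wrap carry → 0x3D01
  0x3D01 + 0x2EB5 = 0x06BB6
One's-complement sum = 0x6BB6.
Checksum = ~0x6BB6 & 0xFFFF = 0x9449.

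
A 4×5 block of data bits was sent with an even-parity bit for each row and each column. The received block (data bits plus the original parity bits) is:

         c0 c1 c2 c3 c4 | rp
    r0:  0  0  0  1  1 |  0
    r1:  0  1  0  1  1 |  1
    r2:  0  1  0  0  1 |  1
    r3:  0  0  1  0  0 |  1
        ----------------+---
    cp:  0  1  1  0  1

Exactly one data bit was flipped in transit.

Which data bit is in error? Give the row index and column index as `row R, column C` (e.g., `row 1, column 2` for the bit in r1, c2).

row 2, column 1

Recompute each row's even parity and compare to rp:
  r0: data parity 0, sent rp 0 → ok
  r1: data parity 1, sent rp 1 → ok
  r2: data parity 0, sent rp 1 → mismatch
  r3: data parity 1, sent rp 1 → ok
Recompute each column's even parity and compare to cp:
  c0: data parity 0, sent cp 0 → ok
  c1: data parity 0, sent cp 1 → mismatch
  c2: data parity 1, sent cp 1 → ok
  c3: data parity 0, sent cp 0 → ok
  c4: data parity 1, sent cp 1 → ok
Exactly one row (r2) and one column (c1) fail → the flipped bit is at their intersection.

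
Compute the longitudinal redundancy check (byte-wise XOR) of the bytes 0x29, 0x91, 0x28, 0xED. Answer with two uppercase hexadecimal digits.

XOR the bytes together:
  start with 0x29
  0x29 ⊕ 0x91 = 0xB8
  0xB8 ⊕ 0x28 = 0x90
  0x90 ⊕ 0xED = 0x7D

7D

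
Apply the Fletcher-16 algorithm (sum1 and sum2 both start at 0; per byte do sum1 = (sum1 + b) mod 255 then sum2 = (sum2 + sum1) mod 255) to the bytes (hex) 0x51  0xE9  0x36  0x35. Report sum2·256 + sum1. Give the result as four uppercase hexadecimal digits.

A4A6

Running sums (mod 255):
  after byte 0 (0x51): sum1=81, sum2=81
  after byte 1 (0xE9): sum1=59, sum2=140
  after byte 2 (0x36): sum1=113, sum2=253
  after byte 3 (0x35): sum1=166, sum2=164
Checksum = sum2·256 + sum1 = 164·256 + 166 = 42150 = 0xA4A6.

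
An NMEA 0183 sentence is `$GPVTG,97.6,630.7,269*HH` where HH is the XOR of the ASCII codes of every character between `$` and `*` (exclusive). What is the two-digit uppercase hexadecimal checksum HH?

79

XOR the ASCII codes of the payload characters:
  'G' = 0x47 → acc = 0x47
  'P' = 0x50 → acc = 0x17
  'V' = 0x56 → acc = 0x41
  'T' = 0x54 → acc = 0x15
  'G' = 0x47 → acc = 0x52
  ',' = 0x2C → acc = 0x7E
  '9' = 0x39 → acc = 0x47
  '7' = 0x37 → acc = 0x70
  '.' = 0x2E → acc = 0x5E
  '6' = 0x36 → acc = 0x68
  ',' = 0x2C → acc = 0x44
  '6' = 0x36 → acc = 0x72
  '3' = 0x33 → acc = 0x41
  '0' = 0x30 → acc = 0x71
  '.' = 0x2E → acc = 0x5F
  '7' = 0x37 → acc = 0x68
  ',' = 0x2C → acc = 0x44
  '2' = 0x32 → acc = 0x76
  '6' = 0x36 → acc = 0x40
  '9' = 0x39 → acc = 0x79
Checksum = 0x79.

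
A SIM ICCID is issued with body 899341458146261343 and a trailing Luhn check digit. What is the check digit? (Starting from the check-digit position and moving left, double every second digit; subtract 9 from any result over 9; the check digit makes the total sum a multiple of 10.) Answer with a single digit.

8

Partial digits right→left: 3 4 3 1 6 2 6 4 1 8 5 4 1 4 3 9 9 8
Double every second digit counting from the check-digit position (so the 1st, 3rd, 5th, ... of the partial from the right).
  doubled (with −9 where >9): 6 6 3 3 2 1 2 6 9 → sum 38
  kept as-is: 4 1 2 4 8 4 4 9 8 → sum 44
Total = 38 + 44 = 82.
Check digit = (10 − (82 mod 10)) mod 10 = 8.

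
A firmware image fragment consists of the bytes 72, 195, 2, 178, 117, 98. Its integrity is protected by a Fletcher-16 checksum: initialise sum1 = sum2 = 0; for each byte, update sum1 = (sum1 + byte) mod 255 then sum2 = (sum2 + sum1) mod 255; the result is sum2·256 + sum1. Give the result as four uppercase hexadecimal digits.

F198

Running sums (mod 255):
  after byte 0 (72): sum1=72, sum2=72
  after byte 1 (195): sum1=12, sum2=84
  after byte 2 (2): sum1=14, sum2=98
  after byte 3 (178): sum1=192, sum2=35
  after byte 4 (117): sum1=54, sum2=89
  after byte 5 (98): sum1=152, sum2=241
Checksum = sum2·256 + sum1 = 241·256 + 152 = 61848 = 0xF198.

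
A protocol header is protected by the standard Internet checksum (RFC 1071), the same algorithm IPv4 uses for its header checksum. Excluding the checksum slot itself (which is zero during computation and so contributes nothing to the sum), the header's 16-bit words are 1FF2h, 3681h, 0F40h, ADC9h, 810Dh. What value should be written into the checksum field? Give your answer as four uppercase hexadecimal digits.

6B75

One's-complement addition (fold any carry out of bit 15 back into bit 0):
  0x1FF2 + 0x3681 = 0x05673
  0x5673 + 0x0F40 = 0x065B3
  0x65B3 + 0xADC9 = 0x1137C → wrap carry → 0x137D
  0x137D + 0x810D = 0x0948A
One's-complement sum = 0x948A.
Checksum = ~0x948A & 0xFFFF = 0x6B75.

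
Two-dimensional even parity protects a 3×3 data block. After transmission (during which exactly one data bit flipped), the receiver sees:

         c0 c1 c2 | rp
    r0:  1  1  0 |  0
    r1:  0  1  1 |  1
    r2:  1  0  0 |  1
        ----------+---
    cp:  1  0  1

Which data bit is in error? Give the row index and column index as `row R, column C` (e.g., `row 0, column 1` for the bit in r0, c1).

row 1, column 0

Recompute each row's even parity and compare to rp:
  r0: data parity 0, sent rp 0 → ok
  r1: data parity 0, sent rp 1 → mismatch
  r2: data parity 1, sent rp 1 → ok
Recompute each column's even parity and compare to cp:
  c0: data parity 0, sent cp 1 → mismatch
  c1: data parity 0, sent cp 0 → ok
  c2: data parity 1, sent cp 1 → ok
Exactly one row (r1) and one column (c0) fail → the flipped bit is at their intersection.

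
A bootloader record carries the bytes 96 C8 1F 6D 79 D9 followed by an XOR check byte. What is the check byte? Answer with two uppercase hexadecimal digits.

8C

XOR the bytes together:
  start with 0x96
  0x96 ⊕ 0xC8 = 0x5E
  0x5E ⊕ 0x1F = 0x41
  0x41 ⊕ 0x6D = 0x2C
  0x2C ⊕ 0x79 = 0x55
  0x55 ⊕ 0xD9 = 0x8C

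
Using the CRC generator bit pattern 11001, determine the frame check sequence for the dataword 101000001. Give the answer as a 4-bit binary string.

0000

Append 4 zeros: 1010000010000. Divide by 11001 (XOR where the leading bit is 1):
  pos 0: 10100 XOR 11001 = 01101
  pos 1: 11010 XOR 11001 = 00011
  pos 4: 11001 XOR 11001 = 00000
Remainder (last 4 bits) = 0000. This is the CRC / FCS.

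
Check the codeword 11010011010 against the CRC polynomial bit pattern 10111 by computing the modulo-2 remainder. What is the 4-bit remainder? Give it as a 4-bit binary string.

Modulo-2 division of 11010011010 by 10111:
  pos 0: 11010 XOR 10111 = 01101
  pos 1: 11010 XOR 10111 = 01101
  pos 2: 11011 XOR 10111 = 01100
  pos 3: 11001 XOR 10111 = 01110
  pos 4: 11100 XOR 10111 = 01011
  pos 5: 10111 XOR 10111 = 00000
Remainder = 0000 (zero — the frame passes the CRC check).

0000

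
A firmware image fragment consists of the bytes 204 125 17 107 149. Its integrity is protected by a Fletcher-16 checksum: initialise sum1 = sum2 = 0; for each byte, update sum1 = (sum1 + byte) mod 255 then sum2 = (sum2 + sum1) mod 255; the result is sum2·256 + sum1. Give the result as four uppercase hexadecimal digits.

955C

Running sums (mod 255):
  after byte 0 (204): sum1=204, sum2=204
  after byte 1 (125): sum1=74, sum2=23
  after byte 2 (17): sum1=91, sum2=114
  after byte 3 (107): sum1=198, sum2=57
  after byte 4 (149): sum1=92, sum2=149
Checksum = sum2·256 + sum1 = 149·256 + 92 = 38236 = 0x955C.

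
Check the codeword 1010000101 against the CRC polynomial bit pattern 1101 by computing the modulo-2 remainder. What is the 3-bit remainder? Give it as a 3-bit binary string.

000

Modulo-2 division of 1010000101 by 1101:
  pos 0: 1010 XOR 1101 = 0111
  pos 1: 1110 XOR 1101 = 0011
  pos 3: 1100 XOR 1101 = 0001
  pos 6: 1101 XOR 1101 = 0000
Remainder = 000 (zero — the frame passes the CRC check).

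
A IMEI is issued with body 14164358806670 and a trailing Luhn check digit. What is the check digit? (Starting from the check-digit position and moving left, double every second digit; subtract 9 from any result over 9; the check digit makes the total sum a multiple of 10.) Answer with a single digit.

Partial digits right→left: 0 7 6 6 0 8 8 5 3 4 6 1 4 1
Double every second digit counting from the check-digit position (so the 1st, 3rd, 5th, ... of the partial from the right).
  doubled (with −9 where >9): 0 3 0 7 6 3 8 → sum 27
  kept as-is: 7 6 8 5 4 1 1 → sum 32
Total = 27 + 32 = 59.
Check digit = (10 − (59 mod 10)) mod 10 = 1.

1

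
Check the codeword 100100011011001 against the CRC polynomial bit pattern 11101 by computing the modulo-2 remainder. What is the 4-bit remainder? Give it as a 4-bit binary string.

Modulo-2 division of 100100011011001 by 11101:
  pos 0: 10010 XOR 11101 = 01111
  pos 1: 11110 XOR 11101 = 00011
  pos 4: 11011 XOR 11101 = 00110
  pos 6: 11001 XOR 11101 = 00100
  pos 8: 10010 XOR 11101 = 01111
  pos 9: 11110 XOR 11101 = 00011
Remainder = 0111 (nonzero — an error is detected).

0111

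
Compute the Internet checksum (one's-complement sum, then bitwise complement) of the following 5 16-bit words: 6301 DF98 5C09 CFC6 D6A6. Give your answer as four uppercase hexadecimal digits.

One's-complement addition (fold any carry out of bit 15 back into bit 0):
  0x6301 + 0xDF98 = 0x14299 → wrap carry → 0x429A
  0x429A + 0x5C09 = 0x09EA3
  0x9EA3 + 0xCFC6 = 0x16E69 → wrap carry → 0x6E6A
  0x6E6A + 0xD6A6 = 0x14510 → wrap carry → 0x4511
One's-complement sum = 0x4511.
Checksum = ~0x4511 & 0xFFFF = 0xBAEE.

BAEE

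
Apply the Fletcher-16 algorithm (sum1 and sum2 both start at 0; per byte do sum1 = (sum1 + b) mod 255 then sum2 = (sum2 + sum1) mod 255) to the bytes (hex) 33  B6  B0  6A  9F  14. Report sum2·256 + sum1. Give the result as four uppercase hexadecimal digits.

Running sums (mod 255):
  after byte 0 (33): sum1=51, sum2=51
  after byte 1 (B6): sum1=233, sum2=29
  after byte 2 (B0): sum1=154, sum2=183
  after byte 3 (6A): sum1=5, sum2=188
  after byte 4 (9F): sum1=164, sum2=97
  after byte 5 (14): sum1=184, sum2=26
Checksum = sum2·256 + sum1 = 26·256 + 184 = 6840 = 0x1AB8.

1AB8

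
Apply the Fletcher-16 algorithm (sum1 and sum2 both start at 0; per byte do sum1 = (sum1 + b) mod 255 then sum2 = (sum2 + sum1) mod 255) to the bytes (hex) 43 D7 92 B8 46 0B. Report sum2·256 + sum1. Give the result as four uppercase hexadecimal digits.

Running sums (mod 255):
  after byte 0 (43): sum1=67, sum2=67
  after byte 1 (D7): sum1=27, sum2=94
  after byte 2 (92): sum1=173, sum2=12
  after byte 3 (B8): sum1=102, sum2=114
  after byte 4 (46): sum1=172, sum2=31
  after byte 5 (0B): sum1=183, sum2=214
Checksum = sum2·256 + sum1 = 214·256 + 183 = 54967 = 0xD6B7.

D6B7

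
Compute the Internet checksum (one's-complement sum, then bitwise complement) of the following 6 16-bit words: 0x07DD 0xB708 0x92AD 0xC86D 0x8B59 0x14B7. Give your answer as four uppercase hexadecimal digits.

45EE

One's-complement addition (fold any carry out of bit 15 back into bit 0):
  0x07DD + 0xB708 = 0x0BEE5
  0xBEE5 + 0x92AD = 0x15192 → wrap carry → 0x5193
  0x5193 + 0xC86D = 0x11A00 → wrap carry → 0x1A01
  0x1A01 + 0x8B59 = 0x0A55A
  0xA55A + 0x14B7 = 0x0BA11
One's-complement sum = 0xBA11.
Checksum = ~0xBA11 & 0xFFFF = 0x45EE.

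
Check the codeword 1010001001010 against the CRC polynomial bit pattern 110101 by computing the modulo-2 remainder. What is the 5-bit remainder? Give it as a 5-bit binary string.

01110

Modulo-2 division of 1010001001010 by 110101:
  pos 0: 101000 XOR 110101 = 011101
  pos 1: 111011 XOR 110101 = 001110
  pos 3: 111000 XOR 110101 = 001101
  pos 5: 110110 XOR 110101 = 000011
Remainder = 01110 (nonzero — an error is detected).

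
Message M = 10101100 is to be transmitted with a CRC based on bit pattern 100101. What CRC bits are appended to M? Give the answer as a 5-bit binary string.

00110

Append 5 zeros: 1010110000000. Divide by 100101 (XOR where the leading bit is 1):
  pos 0: 101011 XOR 100101 = 001110
  pos 2: 111000 XOR 100101 = 011101
  pos 3: 111010 XOR 100101 = 011111
  pos 4: 111110 XOR 100101 = 011011
  pos 5: 110110 XOR 100101 = 010011
  pos 6: 100110 XOR 100101 = 000011
Remainder (last 5 bits) = 00110. This is the CRC / FCS.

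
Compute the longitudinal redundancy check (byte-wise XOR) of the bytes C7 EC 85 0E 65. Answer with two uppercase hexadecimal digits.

XOR the bytes together:
  start with 0xC7
  0xC7 ⊕ 0xEC = 0x2B
  0x2B ⊕ 0x85 = 0xAE
  0xAE ⊕ 0x0E = 0xA0
  0xA0 ⊕ 0x65 = 0xC5

C5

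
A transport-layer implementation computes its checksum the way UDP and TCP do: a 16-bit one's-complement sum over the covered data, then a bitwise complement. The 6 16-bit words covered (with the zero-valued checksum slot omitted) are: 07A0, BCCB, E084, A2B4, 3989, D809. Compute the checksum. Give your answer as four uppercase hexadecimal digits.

A6C7

One's-complement addition (fold any carry out of bit 15 back into bit 0):
  0x07A0 + 0xBCCB = 0x0C46B
  0xC46B + 0xE084 = 0x1A4EF → wrap carry → 0xA4F0
  0xA4F0 + 0xA2B4 = 0x147A4 → wrap carry → 0x47A5
  0x47A5 + 0x3989 = 0x0812E
  0x812E + 0xD809 = 0x15937 → wrap carry → 0x5938
One's-complement sum = 0x5938.
Checksum = ~0x5938 & 0xFFFF = 0xA6C7.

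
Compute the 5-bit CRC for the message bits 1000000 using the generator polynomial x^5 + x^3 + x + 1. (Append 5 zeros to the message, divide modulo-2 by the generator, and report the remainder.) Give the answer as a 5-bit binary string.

Append 5 zeros: 100000000000. Divide by 101011 (XOR where the leading bit is 1):
  pos 0: 100000 XOR 101011 = 001011
  pos 2: 101100 XOR 101011 = 000111
  pos 5: 111000 XOR 101011 = 010011
  pos 6: 100110 XOR 101011 = 001101
Remainder (last 5 bits) = 01101. This is the CRC / FCS.

01101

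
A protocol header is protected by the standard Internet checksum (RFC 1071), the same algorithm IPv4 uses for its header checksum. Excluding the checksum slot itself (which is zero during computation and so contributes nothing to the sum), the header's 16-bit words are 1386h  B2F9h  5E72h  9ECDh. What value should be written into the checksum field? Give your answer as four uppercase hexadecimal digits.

3C40

One's-complement addition (fold any carry out of bit 15 back into bit 0):
  0x1386 + 0xB2F9 = 0x0C67F
  0xC67F + 0x5E72 = 0x124F1 → wrap carry → 0x24F2
  0x24F2 + 0x9ECD = 0x0C3BF
One's-complement sum = 0xC3BF.
Checksum = ~0xC3BF & 0xFFFF = 0x3C40.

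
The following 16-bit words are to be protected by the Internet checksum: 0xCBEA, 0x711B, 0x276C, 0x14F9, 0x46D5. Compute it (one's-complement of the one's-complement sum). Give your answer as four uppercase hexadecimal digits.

One's-complement addition (fold any carry out of bit 15 back into bit 0):
  0xCBEA + 0x711B = 0x13D05 → wrap carry → 0x3D06
  0x3D06 + 0x276C = 0x06472
  0x6472 + 0x14F9 = 0x0796B
  0x796B + 0x46D5 = 0x0C040
One's-complement sum = 0xC040.
Checksum = ~0xC040 & 0xFFFF = 0x3FBF.

3FBF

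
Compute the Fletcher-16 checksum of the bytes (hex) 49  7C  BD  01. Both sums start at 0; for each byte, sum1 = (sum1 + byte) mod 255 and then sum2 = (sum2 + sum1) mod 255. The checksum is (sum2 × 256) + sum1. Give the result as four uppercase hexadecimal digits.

Running sums (mod 255):
  after byte 0 (49): sum1=73, sum2=73
  after byte 1 (7C): sum1=197, sum2=15
  after byte 2 (BD): sum1=131, sum2=146
  after byte 3 (01): sum1=132, sum2=23
Checksum = sum2·256 + sum1 = 23·256 + 132 = 6020 = 0x1784.

1784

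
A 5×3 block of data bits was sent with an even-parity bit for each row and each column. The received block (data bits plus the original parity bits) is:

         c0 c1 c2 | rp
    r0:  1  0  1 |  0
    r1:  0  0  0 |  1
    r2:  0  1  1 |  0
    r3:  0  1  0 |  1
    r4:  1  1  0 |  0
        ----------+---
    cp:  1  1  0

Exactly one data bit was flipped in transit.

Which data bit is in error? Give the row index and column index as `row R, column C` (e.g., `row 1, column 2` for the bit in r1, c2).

row 1, column 0

Recompute each row's even parity and compare to rp:
  r0: data parity 0, sent rp 0 → ok
  r1: data parity 0, sent rp 1 → mismatch
  r2: data parity 0, sent rp 0 → ok
  r3: data parity 1, sent rp 1 → ok
  r4: data parity 0, sent rp 0 → ok
Recompute each column's even parity and compare to cp:
  c0: data parity 0, sent cp 1 → mismatch
  c1: data parity 1, sent cp 1 → ok
  c2: data parity 0, sent cp 0 → ok
Exactly one row (r1) and one column (c0) fail → the flipped bit is at their intersection.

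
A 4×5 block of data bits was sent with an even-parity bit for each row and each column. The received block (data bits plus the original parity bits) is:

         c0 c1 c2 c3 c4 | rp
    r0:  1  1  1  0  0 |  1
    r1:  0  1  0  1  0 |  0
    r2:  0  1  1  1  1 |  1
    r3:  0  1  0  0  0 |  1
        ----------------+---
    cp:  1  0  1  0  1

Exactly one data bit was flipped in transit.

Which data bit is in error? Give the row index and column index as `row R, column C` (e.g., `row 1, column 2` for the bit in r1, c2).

row 2, column 2

Recompute each row's even parity and compare to rp:
  r0: data parity 1, sent rp 1 → ok
  r1: data parity 0, sent rp 0 → ok
  r2: data parity 0, sent rp 1 → mismatch
  r3: data parity 1, sent rp 1 → ok
Recompute each column's even parity and compare to cp:
  c0: data parity 1, sent cp 1 → ok
  c1: data parity 0, sent cp 0 → ok
  c2: data parity 0, sent cp 1 → mismatch
  c3: data parity 0, sent cp 0 → ok
  c4: data parity 1, sent cp 1 → ok
Exactly one row (r2) and one column (c2) fail → the flipped bit is at their intersection.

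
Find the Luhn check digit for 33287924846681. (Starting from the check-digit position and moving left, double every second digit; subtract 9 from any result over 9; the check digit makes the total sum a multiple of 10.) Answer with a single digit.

Partial digits right→left: 1 8 6 6 4 8 4 2 9 7 8 2 3 3
Double every second digit counting from the check-digit position (so the 1st, 3rd, 5th, ... of the partial from the right).
  doubled (with −9 where >9): 2 3 8 8 9 7 6 → sum 43
  kept as-is: 8 6 8 2 7 2 3 → sum 36
Total = 43 + 36 = 79.
Check digit = (10 − (79 mod 10)) mod 10 = 1.

1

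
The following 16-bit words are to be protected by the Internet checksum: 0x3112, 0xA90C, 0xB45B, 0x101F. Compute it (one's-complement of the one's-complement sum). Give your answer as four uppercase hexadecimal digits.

6166

One's-complement addition (fold any carry out of bit 15 back into bit 0):
  0x3112 + 0xA90C = 0x0DA1E
  0xDA1E + 0xB45B = 0x18E79 → wrap carry → 0x8E7A
  0x8E7A + 0x101F = 0x09E99
One's-complement sum = 0x9E99.
Checksum = ~0x9E99 & 0xFFFF = 0x6166.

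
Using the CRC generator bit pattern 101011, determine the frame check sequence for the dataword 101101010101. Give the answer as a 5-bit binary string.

Append 5 zeros: 10110101010100000. Divide by 101011 (XOR where the leading bit is 1):
  pos 0: 101101 XOR 101011 = 000110
  pos 3: 110010 XOR 101011 = 011001
  pos 4: 110011 XOR 101011 = 011000
  pos 5: 110000 XOR 101011 = 011011
  pos 6: 110111 XOR 101011 = 011100
  pos 7: 111000 XOR 101011 = 010011
  pos 8: 100110 XOR 101011 = 001101
  pos 10: 110100 XOR 101011 = 011111
  pos 11: 111110 XOR 101011 = 010101
Remainder (last 5 bits) = 10101. This is the CRC / FCS.

10101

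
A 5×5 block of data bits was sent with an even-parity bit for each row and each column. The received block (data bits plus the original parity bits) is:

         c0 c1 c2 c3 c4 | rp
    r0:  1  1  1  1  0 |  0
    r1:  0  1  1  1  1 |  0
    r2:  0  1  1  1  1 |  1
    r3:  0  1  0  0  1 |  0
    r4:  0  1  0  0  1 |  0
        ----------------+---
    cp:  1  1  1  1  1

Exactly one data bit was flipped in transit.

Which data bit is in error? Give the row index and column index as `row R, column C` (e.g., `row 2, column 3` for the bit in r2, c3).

row 2, column 4

Recompute each row's even parity and compare to rp:
  r0: data parity 0, sent rp 0 → ok
  r1: data parity 0, sent rp 0 → ok
  r2: data parity 0, sent rp 1 → mismatch
  r3: data parity 0, sent rp 0 → ok
  r4: data parity 0, sent rp 0 → ok
Recompute each column's even parity and compare to cp:
  c0: data parity 1, sent cp 1 → ok
  c1: data parity 1, sent cp 1 → ok
  c2: data parity 1, sent cp 1 → ok
  c3: data parity 1, sent cp 1 → ok
  c4: data parity 0, sent cp 1 → mismatch
Exactly one row (r2) and one column (c4) fail → the flipped bit is at their intersection.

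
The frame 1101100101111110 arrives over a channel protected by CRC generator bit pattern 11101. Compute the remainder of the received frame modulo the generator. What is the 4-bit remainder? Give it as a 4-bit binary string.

0001

Modulo-2 division of 1101100101111110 by 11101:
  pos 0: 11011 XOR 11101 = 00110
  pos 2: 11000 XOR 11101 = 00101
  pos 4: 10110 XOR 11101 = 01011
  pos 5: 10111 XOR 11101 = 01010
  pos 6: 10101 XOR 11101 = 01000
  pos 7: 10001 XOR 11101 = 01100
  pos 8: 11001 XOR 11101 = 00100
  pos 10: 10011 XOR 11101 = 01110
  pos 11: 11100 XOR 11101 = 00001
Remainder = 0001 (nonzero — an error is detected).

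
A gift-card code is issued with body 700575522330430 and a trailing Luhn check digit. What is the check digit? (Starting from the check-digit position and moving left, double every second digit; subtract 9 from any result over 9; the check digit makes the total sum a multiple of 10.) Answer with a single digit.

3

Partial digits right→left: 0 3 4 0 3 3 2 2 5 5 7 5 0 0 7
Double every second digit counting from the check-digit position (so the 1st, 3rd, 5th, ... of the partial from the right).
  doubled (with −9 where >9): 0 8 6 4 1 5 0 5 → sum 29
  kept as-is: 3 0 3 2 5 5 0 → sum 18
Total = 29 + 18 = 47.
Check digit = (10 − (47 mod 10)) mod 10 = 3.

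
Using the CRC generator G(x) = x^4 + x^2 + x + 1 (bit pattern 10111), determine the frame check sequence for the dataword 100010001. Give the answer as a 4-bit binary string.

1011

Append 4 zeros: 1000100010000. Divide by 10111 (XOR where the leading bit is 1):
  pos 0: 10001 XOR 10111 = 00110
  pos 2: 11000 XOR 10111 = 01111
  pos 3: 11110 XOR 10111 = 01001
  pos 4: 10011 XOR 10111 = 00100
  pos 6: 10000 XOR 10111 = 00111
  pos 8: 11100 XOR 10111 = 01011
Remainder (last 4 bits) = 1011. This is the CRC / FCS.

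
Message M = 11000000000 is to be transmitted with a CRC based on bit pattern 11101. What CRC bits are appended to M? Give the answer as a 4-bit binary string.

1111

Append 4 zeros: 110000000000000. Divide by 11101 (XOR where the leading bit is 1):
  pos 0: 11000 XOR 11101 = 00101
  pos 2: 10100 XOR 11101 = 01001
  pos 3: 10010 XOR 11101 = 01111
  pos 4: 11110 XOR 11101 = 00011
  pos 7: 11000 XOR 11101 = 00101
  pos 9: 10100 XOR 11101 = 01001
  pos 10: 10010 XOR 11101 = 01111
Remainder (last 4 bits) = 1111. This is the CRC / FCS.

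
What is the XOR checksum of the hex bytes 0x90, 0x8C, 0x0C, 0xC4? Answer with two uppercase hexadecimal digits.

D4

XOR the bytes together:
  start with 0x90
  0x90 ⊕ 0x8C = 0x1C
  0x1C ⊕ 0x0C = 0x10
  0x10 ⊕ 0xC4 = 0xD4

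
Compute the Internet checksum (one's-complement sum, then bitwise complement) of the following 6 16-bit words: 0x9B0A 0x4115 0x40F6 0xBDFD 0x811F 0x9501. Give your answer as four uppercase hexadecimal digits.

0ECB

One's-complement addition (fold any carry out of bit 15 back into bit 0):
  0x9B0A + 0x4115 = 0x0DC1F
  0xDC1F + 0x40F6 = 0x11D15 → wrap carry → 0x1D16
  0x1D16 + 0xBDFD = 0x0DB13
  0xDB13 + 0x811F = 0x15C32 → wrap carry → 0x5C33
  0x5C33 + 0x9501 = 0x0F134
One's-complement sum = 0xF134.
Checksum = ~0xF134 & 0xFFFF = 0x0ECB.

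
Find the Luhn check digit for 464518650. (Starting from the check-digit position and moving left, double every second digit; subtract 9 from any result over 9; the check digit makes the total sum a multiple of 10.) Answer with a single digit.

Partial digits right→left: 0 5 6 8 1 5 4 6 4
Double every second digit counting from the check-digit position (so the 1st, 3rd, 5th, ... of the partial from the right).
  doubled (with −9 where >9): 0 3 2 8 8 → sum 21
  kept as-is: 5 8 5 6 → sum 24
Total = 21 + 24 = 45.
Check digit = (10 − (45 mod 10)) mod 10 = 5.

5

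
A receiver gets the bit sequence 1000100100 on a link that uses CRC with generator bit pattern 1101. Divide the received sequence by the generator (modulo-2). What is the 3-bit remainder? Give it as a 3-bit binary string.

Modulo-2 division of 1000100100 by 1101:
  pos 0: 1000 XOR 1101 = 0101
  pos 1: 1011 XOR 1101 = 0110
  pos 2: 1100 XOR 1101 = 0001
  pos 5: 1010 XOR 1101 = 0111
  pos 6: 1110 XOR 1101 = 0011
Remainder = 011 (nonzero — an error is detected).

011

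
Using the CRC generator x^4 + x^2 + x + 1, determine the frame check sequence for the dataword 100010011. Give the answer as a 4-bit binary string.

Append 4 zeros: 1000100110000. Divide by 10111 (XOR where the leading bit is 1):
  pos 0: 10001 XOR 10111 = 00110
  pos 2: 11000 XOR 10111 = 01111
  pos 3: 11111 XOR 10111 = 01000
  pos 4: 10001 XOR 10111 = 00110
  pos 6: 11000 XOR 10111 = 01111
  pos 7: 11110 XOR 10111 = 01001
  pos 8: 10010 XOR 10111 = 00101
Remainder (last 4 bits) = 0101. This is the CRC / FCS.

0101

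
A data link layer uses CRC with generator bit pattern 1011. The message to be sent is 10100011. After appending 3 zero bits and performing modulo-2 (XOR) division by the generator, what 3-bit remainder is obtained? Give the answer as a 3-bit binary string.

Append 3 zeros: 10100011000. Divide by 1011 (XOR where the leading bit is 1):
  pos 0: 1010 XOR 1011 = 0001
  pos 3: 1001 XOR 1011 = 0010
  pos 5: 1010 XOR 1011 = 0001
Remainder (last 3 bits) = 100. This is the CRC / FCS.

100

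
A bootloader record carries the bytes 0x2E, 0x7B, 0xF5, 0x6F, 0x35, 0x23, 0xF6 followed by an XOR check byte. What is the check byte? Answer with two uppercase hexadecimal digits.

2F

XOR the bytes together:
  start with 0x2E
  0x2E ⊕ 0x7B = 0x55
  0x55 ⊕ 0xF5 = 0xA0
  0xA0 ⊕ 0x6F = 0xCF
  0xCF ⊕ 0x35 = 0xFA
  0xFA ⊕ 0x23 = 0xD9
  0xD9 ⊕ 0xF6 = 0x2F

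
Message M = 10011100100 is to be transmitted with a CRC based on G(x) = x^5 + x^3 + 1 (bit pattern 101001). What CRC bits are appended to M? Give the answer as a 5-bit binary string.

Append 5 zeros: 1001110010000000. Divide by 101001 (XOR where the leading bit is 1):
  pos 0: 100111 XOR 101001 = 001110
  pos 2: 111000 XOR 101001 = 010001
  pos 3: 100011 XOR 101001 = 001010
  pos 5: 101000 XOR 101001 = 000001
  pos 10: 100000 XOR 101001 = 001001
Remainder (last 5 bits) = 01001. This is the CRC / FCS.

01001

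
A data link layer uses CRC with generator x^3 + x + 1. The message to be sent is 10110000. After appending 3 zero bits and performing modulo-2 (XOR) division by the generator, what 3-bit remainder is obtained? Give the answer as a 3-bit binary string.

Append 3 zeros: 10110000000. Divide by 1011 (XOR where the leading bit is 1):
  pos 0: 1011 XOR 1011 = 0000
Remainder (last 3 bits) = 000. This is the CRC / FCS.

000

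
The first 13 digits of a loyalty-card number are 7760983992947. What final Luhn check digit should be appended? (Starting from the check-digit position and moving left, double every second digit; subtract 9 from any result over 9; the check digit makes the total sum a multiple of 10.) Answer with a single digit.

4

Partial digits right→left: 7 4 9 2 9 9 3 8 9 0 6 7 7
Double every second digit counting from the check-digit position (so the 1st, 3rd, 5th, ... of the partial from the right).
  doubled (with −9 where >9): 5 9 9 6 9 3 5 → sum 46
  kept as-is: 4 2 9 8 0 7 → sum 30
Total = 46 + 30 = 76.
Check digit = (10 − (76 mod 10)) mod 10 = 4.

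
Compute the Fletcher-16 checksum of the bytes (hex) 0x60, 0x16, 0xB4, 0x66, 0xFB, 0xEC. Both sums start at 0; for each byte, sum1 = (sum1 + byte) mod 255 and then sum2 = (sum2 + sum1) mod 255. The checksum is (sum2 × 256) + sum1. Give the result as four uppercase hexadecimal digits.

Running sums (mod 255):
  after byte 0 (0x60): sum1=96, sum2=96
  after byte 1 (0x16): sum1=118, sum2=214
  after byte 2 (0xB4): sum1=43, sum2=2
  after byte 3 (0x66): sum1=145, sum2=147
  after byte 4 (0xFB): sum1=141, sum2=33
  after byte 5 (0xEC): sum1=122, sum2=155
Checksum = sum2·256 + sum1 = 155·256 + 122 = 39802 = 0x9B7A.

9B7A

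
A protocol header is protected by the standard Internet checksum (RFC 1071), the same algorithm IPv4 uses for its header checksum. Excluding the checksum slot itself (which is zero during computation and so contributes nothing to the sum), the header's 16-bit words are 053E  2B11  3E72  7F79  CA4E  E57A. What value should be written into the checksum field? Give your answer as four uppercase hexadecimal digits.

61FB

One's-complement addition (fold any carry out of bit 15 back into bit 0):
  0x053E + 0x2B11 = 0x0304F
  0x304F + 0x3E72 = 0x06EC1
  0x6EC1 + 0x7F79 = 0x0EE3A
  0xEE3A + 0xCA4E = 0x1B888 → wrap carry → 0xB889
  0xB889 + 0xE57A = 0x19E03 → wrap carry → 0x9E04
One's-complement sum = 0x9E04.
Checksum = ~0x9E04 & 0xFFFF = 0x61FB.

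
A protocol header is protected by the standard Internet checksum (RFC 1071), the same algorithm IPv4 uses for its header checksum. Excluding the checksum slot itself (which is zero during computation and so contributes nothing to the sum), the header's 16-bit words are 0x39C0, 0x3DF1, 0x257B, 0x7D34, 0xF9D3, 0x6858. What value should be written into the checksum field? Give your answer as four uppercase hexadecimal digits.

8372

One's-complement addition (fold any carry out of bit 15 back into bit 0):
  0x39C0 + 0x3DF1 = 0x077B1
  0x77B1 + 0x257B = 0x09D2C
  0x9D2C + 0x7D34 = 0x11A60 → wrap carry → 0x1A61
  0x1A61 + 0xF9D3 = 0x11434 → wrap carry → 0x1435
  0x1435 + 0x6858 = 0x07C8D
One's-complement sum = 0x7C8D.
Checksum = ~0x7C8D & 0xFFFF = 0x8372.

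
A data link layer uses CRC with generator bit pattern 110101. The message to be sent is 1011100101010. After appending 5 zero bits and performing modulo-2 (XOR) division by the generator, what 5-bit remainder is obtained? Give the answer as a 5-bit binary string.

Append 5 zeros: 101110010101000000. Divide by 110101 (XOR where the leading bit is 1):
  pos 0: 101110 XOR 110101 = 011011
  pos 1: 110110 XOR 110101 = 000011
  pos 5: 111010 XOR 110101 = 001111
  pos 7: 111110 XOR 110101 = 001011
  pos 9: 101100 XOR 110101 = 011001
  pos 10: 110010 XOR 110101 = 000111
Remainder (last 5 bits) = 11100. This is the CRC / FCS.

11100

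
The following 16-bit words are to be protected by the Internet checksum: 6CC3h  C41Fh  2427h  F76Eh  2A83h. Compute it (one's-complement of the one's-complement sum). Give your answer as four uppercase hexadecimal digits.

One's-complement addition (fold any carry out of bit 15 back into bit 0):
  0x6CC3 + 0xC41F = 0x130E2 → wrap carry → 0x30E3
  0x30E3 + 0x2427 = 0x0550A
  0x550A + 0xF76E = 0x14C78 → wrap carry → 0x4C79
  0x4C79 + 0x2A83 = 0x076FC
One's-complement sum = 0x76FC.
Checksum = ~0x76FC & 0xFFFF = 0x8903.

8903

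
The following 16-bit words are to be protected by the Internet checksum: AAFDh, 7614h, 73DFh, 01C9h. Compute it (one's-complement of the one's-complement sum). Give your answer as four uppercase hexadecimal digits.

6945

One's-complement addition (fold any carry out of bit 15 back into bit 0):
  0xAAFD + 0x7614 = 0x12111 → wrap carry → 0x2112
  0x2112 + 0x73DF = 0x094F1
  0x94F1 + 0x01C9 = 0x096BA
One's-complement sum = 0x96BA.
Checksum = ~0x96BA & 0xFFFF = 0x6945.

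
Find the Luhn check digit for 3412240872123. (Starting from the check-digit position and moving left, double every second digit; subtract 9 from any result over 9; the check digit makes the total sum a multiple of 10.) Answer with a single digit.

Partial digits right→left: 3 2 1 2 7 8 0 4 2 2 1 4 3
Double every second digit counting from the check-digit position (so the 1st, 3rd, 5th, ... of the partial from the right).
  doubled (with −9 where >9): 6 2 5 0 4 2 6 → sum 25
  kept as-is: 2 2 8 4 2 4 → sum 22
Total = 25 + 22 = 47.
Check digit = (10 − (47 mod 10)) mod 10 = 3.

3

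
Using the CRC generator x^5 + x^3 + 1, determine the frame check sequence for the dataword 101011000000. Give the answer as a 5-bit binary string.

11110

Append 5 zeros: 10101100000000000. Divide by 101001 (XOR where the leading bit is 1):
  pos 0: 101011 XOR 101001 = 000010
  pos 4: 100000 XOR 101001 = 001001
  pos 6: 100100 XOR 101001 = 001101
  pos 8: 110100 XOR 101001 = 011101
  pos 9: 111010 XOR 101001 = 010011
  pos 10: 100110 XOR 101001 = 001111
Remainder (last 5 bits) = 11110. This is the CRC / FCS.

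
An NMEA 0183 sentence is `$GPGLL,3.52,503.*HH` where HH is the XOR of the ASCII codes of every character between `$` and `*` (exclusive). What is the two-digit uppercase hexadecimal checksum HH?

52

XOR the ASCII codes of the payload characters:
  'G' = 0x47 → acc = 0x47
  'P' = 0x50 → acc = 0x17
  'G' = 0x47 → acc = 0x50
  'L' = 0x4C → acc = 0x1C
  'L' = 0x4C → acc = 0x50
  ',' = 0x2C → acc = 0x7C
  '3' = 0x33 → acc = 0x4F
  '.' = 0x2E → acc = 0x61
  '5' = 0x35 → acc = 0x54
  '2' = 0x32 → acc = 0x66
  ',' = 0x2C → acc = 0x4A
  '5' = 0x35 → acc = 0x7F
  '0' = 0x30 → acc = 0x4F
  '3' = 0x33 → acc = 0x7C
  '.' = 0x2E → acc = 0x52
Checksum = 0x52.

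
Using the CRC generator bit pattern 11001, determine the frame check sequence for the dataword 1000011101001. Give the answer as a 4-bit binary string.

1110

Append 4 zeros: 10000111010010000. Divide by 11001 (XOR where the leading bit is 1):
  pos 0: 10000 XOR 11001 = 01001
  pos 1: 10011 XOR 11001 = 01010
  pos 2: 10101 XOR 11001 = 01100
  pos 3: 11001 XOR 11001 = 00000
  pos 9: 10010 XOR 11001 = 01011
  pos 10: 10110 XOR 11001 = 01111
  pos 11: 11110 XOR 11001 = 00111
Remainder (last 4 bits) = 1110. This is the CRC / FCS.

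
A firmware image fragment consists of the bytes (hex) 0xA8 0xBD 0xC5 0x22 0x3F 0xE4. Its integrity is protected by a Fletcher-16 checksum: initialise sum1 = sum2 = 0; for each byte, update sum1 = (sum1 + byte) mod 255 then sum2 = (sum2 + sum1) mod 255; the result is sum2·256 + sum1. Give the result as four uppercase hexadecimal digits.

Running sums (mod 255):
  after byte 0 (0xA8): sum1=168, sum2=168
  after byte 1 (0xBD): sum1=102, sum2=15
  after byte 2 (0xC5): sum1=44, sum2=59
  after byte 3 (0x22): sum1=78, sum2=137
  after byte 4 (0x3F): sum1=141, sum2=23
  after byte 5 (0xE4): sum1=114, sum2=137
Checksum = sum2·256 + sum1 = 137·256 + 114 = 35186 = 0x8972.

8972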